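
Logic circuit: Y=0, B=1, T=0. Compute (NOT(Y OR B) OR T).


Y OR B = 1
NOT(1) = 0
0 OR 0 = 0

0


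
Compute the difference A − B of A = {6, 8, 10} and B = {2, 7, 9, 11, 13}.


A = {6, 8, 10}
B = {2, 7, 9, 11, 13}
Operation: difference A − B
In A but not B: 6, 8, 10

{6, 8, 10}


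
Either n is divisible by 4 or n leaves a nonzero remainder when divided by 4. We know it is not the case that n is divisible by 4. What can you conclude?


Disjunctive syllogism: P ∨ Q, ¬P ⊢ Q
Disjunction: n is divisible by 4 ∨ n leaves a nonzero remainder when divided by 4
We know it is not the case that n is divisible by 4.
By disjunctive syllogism, the other disjunct must be true.

n leaves a nonzero remainder when divided by 4


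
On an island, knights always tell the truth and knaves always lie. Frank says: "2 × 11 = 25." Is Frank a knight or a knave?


Statement: "2 × 11 = 25."
Actual: 2 × 11 = 22
Claimed: 25
Statement is FALSE → Frank lies → Knave

Knave


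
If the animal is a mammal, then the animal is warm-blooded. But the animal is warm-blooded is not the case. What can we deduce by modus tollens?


Modus tollens: P → Q, ¬Q ⊢ ¬P
P: the animal is a mammal
Q: the animal is warm-blooded
We have P → Q and Q is false.
By modus tollens, P must be false.

It is not the case that the animal is a mammal


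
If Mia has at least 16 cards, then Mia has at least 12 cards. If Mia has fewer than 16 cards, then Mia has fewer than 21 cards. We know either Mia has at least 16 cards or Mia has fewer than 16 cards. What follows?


Constructive dilemma: (P → Q) ∧ (R → S), P ∨ R ⊢ Q ∨ S
Premise 1: Mia has at least 16 cards → Mia has at least 12 cards
Premise 2: Mia has fewer than 16 cards → Mia has fewer than 21 cards
Premise 3: Mia has at least 16 cards ∨ Mia has fewer than 16 cards
Case 1: Assuming Mia has at least 16 cards, then by Premise 1, Mia has at least 12 cards.
Case 2: Assuming Mia has fewer than 16 cards, then by Premise 2, Mia has fewer than 21 cards.
Since one of Mia has at least 16 cards or Mia has fewer than 16 cards must hold, we get Mia has at least 12 cards or Mia has fewer than 21 cards.

Mia has at least 12 cards or Mia has fewer than 21 cards.


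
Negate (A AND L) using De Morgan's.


De Morgan's law: ¬(P ∧ Q) ≡ ¬P ∨ ¬Q
¬(A ∧ L) = ¬A ∨ ¬L

¬A ∨ ¬L


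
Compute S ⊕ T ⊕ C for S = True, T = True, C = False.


S = True, T = True, C = False
Step 1: S ⊕ T = True XOR True = False
Step 2: False ⊕ C = False XOR False = False
XOR is true when an odd number of operands are true.

False


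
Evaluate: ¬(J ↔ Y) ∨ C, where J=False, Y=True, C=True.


J = False, Y = True, C = True
Expression: ¬(J ↔ Y) ∨ C
Step 1: J ↔ Y = (False iff True) = False
Step 2: ¬(J ↔ Y) = NOT False = True
Step 3: (True) ∨ C = True OR True = True

True


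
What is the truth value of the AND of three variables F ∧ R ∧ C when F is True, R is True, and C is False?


F = True, R = True, C = False
Step 1: F ∧ R = True AND True = True
Step 2: (True) ∧ C = (True) AND False = False
AND is true only when ALL operands are true.

False


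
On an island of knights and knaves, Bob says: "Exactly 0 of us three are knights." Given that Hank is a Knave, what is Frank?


Bob claims exactly 0 knights among Bob, Hank, Frank.
Given: Hank is a Knave.

Case 1: Bob is a Knight (tells truth)
  Then exactly 0 of the three are knights.
  Counting Bob, Hank: 1 knight(s) so far. Need -1 more → impossible.
Case 2: Bob is a Knave (lies)
  Then the count is NOT 0.
  If Frank = Knave, count = 0 = 0 → claim would be true, contradicts lie.
  If Frank = Knight, count = 1 ≠ 0 → lie confirmed ✓

Frank is a Knight.

Knight


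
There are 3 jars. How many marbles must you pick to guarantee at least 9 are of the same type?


Pigeonhole: to guarantee k in one of n categories, need (k-1)×n + 1.
k = 9, n = 3
Minimum = (9-1) × 3 + 1 = 8 × 3 + 1

25


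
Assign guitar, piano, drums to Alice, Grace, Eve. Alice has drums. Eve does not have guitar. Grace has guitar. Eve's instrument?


From clues:
  Grace → guitar
  Alice → drums
By elimination, Eve gets the remaining.

piano


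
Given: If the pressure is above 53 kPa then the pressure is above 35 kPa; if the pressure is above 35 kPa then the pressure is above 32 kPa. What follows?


Hypothetical syllogism: P → Q, Q → R ⊢ P → R
Premise 1: the pressure is above 53 kPa → the pressure is above 35 kPa
Premise 2: the pressure is above 35 kPa → the pressure is above 32 kPa
Chain the implications: the middle term (the pressure is above 35 kPa) links the two.
Conclusion: If the pressure is above 53 kPa, then the pressure is above 32 kPa.

If the pressure is above 53 kPa, then the pressure is above 32 kPa.


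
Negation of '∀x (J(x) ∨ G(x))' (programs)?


Original: ∀x (J(x) ∨ G(x))
Rule: ¬∀→∃, ¬∃→∀, negate predicate.
Negation: ∃x (¬J(x) ∧ ¬G(x))

∃x (¬J(x) ∧ ¬G(x))


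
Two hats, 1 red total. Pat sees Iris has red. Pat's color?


Total red = 1, Iris = red
Red accounted for: 1
Remaining for Pat: 0
Pat's hat is blue.

blue


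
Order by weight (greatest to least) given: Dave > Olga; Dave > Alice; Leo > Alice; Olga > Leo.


Constraints: Dave > Olga; Dave > Alice; Leo > Alice; Olga > Leo
Method: at each step, the next-highest is the one remaining person who never appears on the smaller side of a constraint between remaining people.
  Step 1: remaining {Alice, Dave, Leo, Olga}; on the smaller side: {Alice, Leo, Olga} → Dave is next (Dave > Olga; Dave > Alice).
  Step 2: remaining {Alice, Leo, Olga}; on the smaller side: {Alice, Leo} → Olga is next (Olga > Leo).
  Step 3: remaining {Alice, Leo}; on the smaller side: {Alice} → Leo is next (Leo > Alice).
  Step 4: only Alice remains → lowest.
Final ranking (highest to lowest):

Dave > Olga > Leo > Alice


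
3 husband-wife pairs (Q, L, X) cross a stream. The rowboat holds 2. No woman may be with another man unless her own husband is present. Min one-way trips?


Label couples Q, L, X (H = husband, W = wife).
Counting alone: 6 people, the rowboat carries 2 and someone must bring it back, so each round trip nets at most +1 on the far side until the last crossing → at least 9 trips. The jealousy constraint makes 9 impossible; the shortest valid schedule has 11:
1. WQ+WL →  (far: WQ,WL; near: HQ,HL,HX,WX)
2. WQ ←       (far: WL; near: HQ,HL,HX,WQ,WX)
3. WQ+WX →  (far: WQ,WL,WX; near: HQ,HL,HX)
4. WQ ←       (far: WL,WX; near: HQ,HL,HX,WQ)
5. HL+HX →  (far: HL,WL,HX,WX; near: HQ,WQ)
6. HL+WL ←  (far: HX,WX; near: HQ,WQ,HL,WL)
7. HQ+HL →  (far: HQ,HL,HX,WX; near: WQ,WL)
8. WX ←       (far: HQ,HL,HX; near: WQ,WL,WX)
9. WQ+WL →  (far: HQ,WQ,HL,WL,HX; near: WX)
10. HX ←      (far: HQ,WQ,HL,WL; near: HX,WX)
11. HX+WX → (far: all six; near: empty)
In every state each wife is either with her husband or with no other man.
Minimum trips = 11

11


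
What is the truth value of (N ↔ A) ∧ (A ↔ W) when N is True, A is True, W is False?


N = True, A = True, W = False
Step 1: N ↔ A is true when N and A have the same value. Result: True
Step 2: A ↔ W is true when A and W have the same value. Result: False
Step 3: True ∧ False = False

False


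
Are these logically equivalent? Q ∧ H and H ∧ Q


Expression 1: Q ∧ H
Expression 2: H ∧ Q
Truth table (Q H | Expr1 Expr2):
  T T |   T     T
  T F |   F     F
  F T |   F     F
  F F |   F     F
All 4 rows agree, so the expressions are logically equivalent.

Yes


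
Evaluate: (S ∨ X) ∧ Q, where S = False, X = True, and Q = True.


S = False, X = True, Q = True
Step 1: S ∨ X = False OR True = True
Step 2: True ∧ Q = True AND True = True
OR is true when at least one operand is true; AND requires both.

True


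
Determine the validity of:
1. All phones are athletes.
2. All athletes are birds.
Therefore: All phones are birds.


Premise 1: All phones are athletes.
Premise 2: All athletes are birds.
Conclusion: All phones are birds.
Barbara syllogism (AAA-1): All A are B, All B are C → All A are C.
Middle term (athletes) distributed in premise 2.

Valid


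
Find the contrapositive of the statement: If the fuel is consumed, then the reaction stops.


Original: If the fuel is consumed, then the reaction stops
Contrapositive: If ¬Q, then ¬P
Negate Q: not (the reaction stops)
Negate P: not (the fuel is consumed)

If not (the reaction stops), then not (the fuel is consumed).


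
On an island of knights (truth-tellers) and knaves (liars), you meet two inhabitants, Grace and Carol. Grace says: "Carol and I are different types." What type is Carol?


Grace says: "Carol and I are different types."
Case 1: Grace is a Knight (truth-teller)
  Statement is true → they ARE different → Carol is a Knave
Case 2: Grace is a Knave (liar)
  Statement is false → they are NOT different → Carol is a Knave
In both cases, Carol is a Knave.

Knave


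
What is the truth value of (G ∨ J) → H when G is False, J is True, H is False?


G = False, J = True, H = False
Step 1: G ∨ J = False OR True = True
Step 2: (True) → H: false only when antecedent=True and H=False.
Result: False

False


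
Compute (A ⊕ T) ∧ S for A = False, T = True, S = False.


A = False, T = True, S = False
Step 1: A ⊕ T = False XOR True = True
Step 2: True ∧ S = True AND False = False
XOR true when exactly one of A,T is true; then AND with S.

False


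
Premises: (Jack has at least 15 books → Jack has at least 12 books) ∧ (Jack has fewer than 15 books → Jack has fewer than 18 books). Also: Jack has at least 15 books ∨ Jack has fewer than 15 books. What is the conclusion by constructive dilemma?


Constructive dilemma: (P → Q) ∧ (R → S), P ∨ R ⊢ Q ∨ S
Premise 1: Jack has at least 15 books → Jack has at least 12 books
Premise 2: Jack has fewer than 15 books → Jack has fewer than 18 books
Premise 3: Jack has at least 15 books ∨ Jack has fewer than 15 books
Case 1: Assuming Jack has at least 15 books, then by Premise 1, Jack has at least 12 books.
Case 2: Assuming Jack has fewer than 15 books, then by Premise 2, Jack has fewer than 18 books.
Since one of Jack has at least 15 books or Jack has fewer than 15 books must hold, we get Jack has at least 12 books or Jack has fewer than 18 books.

Jack has at least 12 books or Jack has fewer than 18 books.


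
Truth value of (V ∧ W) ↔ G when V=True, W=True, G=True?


V = True, W = True, G = True
Expression: (V ∧ W) ↔ G
Step 1: V ∧ W = True AND True = True
Step 2: (True) ↔ G = (True iff True) = True

True


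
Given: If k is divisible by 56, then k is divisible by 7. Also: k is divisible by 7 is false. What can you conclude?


Modus tollens: P → Q, ¬Q ⊢ ¬P
P: k is divisible by 56
Q: k is divisible by 7
We have P → Q and Q is false.
By modus tollens, P must be false.

It is not the case that k is divisible by 56


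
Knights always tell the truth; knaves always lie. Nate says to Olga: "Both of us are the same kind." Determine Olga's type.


Nate says: "Both of us are the same kind."
Case 1: Nate is a Knight (truth-teller)
  Statement is true → they ARE the same → Olga is also a Knight
Case 2: Nate is a Knave (liar)
  Statement is false → they are NOT the same → Olga is a Knight
In both cases, Olga is a Knight.

Knight


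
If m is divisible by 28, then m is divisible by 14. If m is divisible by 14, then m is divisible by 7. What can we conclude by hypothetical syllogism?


Hypothetical syllogism: P → Q, Q → R ⊢ P → R
Premise 1: m is divisible by 28 → m is divisible by 14
Premise 2: m is divisible by 14 → m is divisible by 7
Chain the implications: the middle term (m is divisible by 14) links the two.
Conclusion: If m is divisible by 28, then m is divisible by 7.

If m is divisible by 28, then m is divisible by 7.


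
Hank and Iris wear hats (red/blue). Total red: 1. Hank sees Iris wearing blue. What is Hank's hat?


Total red = 1, Iris = blue
Red accounted for: 0
Remaining for Hank: 1
Hank's hat is red.

red


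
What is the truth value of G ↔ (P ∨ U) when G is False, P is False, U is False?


G = False, P = False, U = False
Step 1: P ∨ U = False OR False = False
Step 2: G ↔ (False): true when both sides have same truth value.
Result: False ↔ False = True

True


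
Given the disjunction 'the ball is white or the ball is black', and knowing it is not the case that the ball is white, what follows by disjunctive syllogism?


Disjunctive syllogism: P ∨ Q, ¬P ⊢ Q
Disjunction: the ball is white ∨ the ball is black
We know it is not the case that the ball is white.
By disjunctive syllogism, the other disjunct must be true.

The ball is black


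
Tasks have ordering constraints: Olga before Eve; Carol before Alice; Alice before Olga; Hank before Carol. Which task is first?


Constraints: Olga before Eve; Carol before Alice; Alice before Olga; Hank before Carol
The first task can have nothing scheduled before it, so it must never appear on the right of a 'before'.
Tasks appearing after some 'before': Eve, Alice, Olga, Carol.
The only task not in that list is Hank → it is first.

Hank


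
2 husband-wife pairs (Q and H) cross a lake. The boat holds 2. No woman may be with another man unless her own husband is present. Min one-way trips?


Label couples Q and H.
1. WQ+WH → (far: WQ,WH; near: HQ,HH)
2. WQ ←   (far: WH; near: HQ,HH,WQ)
3. HQ+HH → (far: HQ,HH,WH; near: WQ)
4. HQ ←   (far: HH,WH; near: HQ,WQ)  — HQ returns, since WQ is alone on near bank
5. HQ+WQ → (far: all four; near: empty)
Every state respects the constraint.
Minimum trips = 5

5


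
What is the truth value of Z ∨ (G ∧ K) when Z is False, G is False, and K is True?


Z = False, G = False, K = True
Step 1: G ∧ K = False AND True = False
Step 2: Z ∨ False = False OR False = False
AND evaluated first (higher precedence); then OR applied.

False


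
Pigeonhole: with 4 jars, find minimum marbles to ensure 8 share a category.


Pigeonhole: to guarantee k in one of n categories, need (k-1)×n + 1.
k = 8, n = 4
Minimum = (8-1) × 4 + 1 = 7 × 4 + 1

29


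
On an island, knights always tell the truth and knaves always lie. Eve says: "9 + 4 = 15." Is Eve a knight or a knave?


Statement: "9 + 4 = 15."
Actual: 9 + 4 = 13
Claimed: 15
Statement is FALSE → Eve lies → Knave

Knave


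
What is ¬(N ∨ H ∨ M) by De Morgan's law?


De Morgan's law: ¬(P ∨ Q ∨ R) ≡ ¬P ∧ ¬Q ∧ ¬R
¬(N ∨ H ∨ M) = ¬N ∧ ¬H ∧ ¬M

¬N ∧ ¬H ∧ ¬M


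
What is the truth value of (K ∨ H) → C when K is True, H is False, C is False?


K = True, H = False, C = False
Step 1: K ∨ H = True OR False = True
Step 2: (True) → C: false only when antecedent=True and C=False.
Result: False

False


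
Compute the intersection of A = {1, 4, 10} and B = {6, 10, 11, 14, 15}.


A = {1, 4, 10}
B = {6, 10, 11, 14, 15}
Operation: intersection
Elements in both: 10

{10}


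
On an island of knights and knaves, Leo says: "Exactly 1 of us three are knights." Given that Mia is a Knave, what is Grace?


Leo claims exactly 1 knights among Leo, Mia, Grace.
Given: Mia is a Knave.

Case 1: Leo is a Knight (tells truth)
  Then exactly 1 of the three are knights.
  Counting Leo, Mia: 1 knight(s) so far. Need 0 more → Grace = Knave.
Case 2: Leo is a Knave (lies)
  Then the count is NOT 1.
  If Grace = Knight, count = 1 = 1 → claim would be true, contradicts lie.
  If Grace = Knave, count = 0 ≠ 1 → lie confirmed ✓

Grace is a Knave.

Knave


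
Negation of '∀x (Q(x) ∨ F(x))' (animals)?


Original: ∀x (Q(x) ∨ F(x))
Rule: ¬∀→∃, ¬∃→∀, negate predicate.
Negation: ∃x (¬Q(x) ∧ ¬F(x))

∃x (¬Q(x) ∧ ¬F(x))


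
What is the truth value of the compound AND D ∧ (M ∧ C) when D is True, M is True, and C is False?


D = True, M = True, C = False
Step 1: M ∧ C = True AND False = False
Step 2: D ∧ False = True AND False = False
AND is true only when ALL operands are true.

False


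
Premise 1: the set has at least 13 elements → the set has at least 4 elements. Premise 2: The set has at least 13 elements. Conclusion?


Modus ponens: P → Q, P ⊢ Q
P: the set has at least 13 elements
Q: the set has at least 4 elements
We have P → Q and P is true.
By modus ponens, Q must be true.

The set has at least 4 elements


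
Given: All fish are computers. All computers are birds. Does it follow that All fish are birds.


Premise 1: All fish are computers.
Premise 2: All computers are birds.
Conclusion: All fish are birds.
Barbara syllogism (AAA-1): All A are B, All B are C → All A are C.
Middle term (computers) distributed in premise 2.

Valid


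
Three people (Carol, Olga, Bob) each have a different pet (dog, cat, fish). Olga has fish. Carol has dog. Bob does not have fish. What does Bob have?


From clues:
  Olga → fish
  Carol → dog
By elimination, Bob gets the remaining.

cat


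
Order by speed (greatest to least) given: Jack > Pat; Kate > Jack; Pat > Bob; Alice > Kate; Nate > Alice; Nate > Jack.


Constraints: Jack > Pat; Kate > Jack; Pat > Bob; Alice > Kate; Nate > Alice; Nate > Jack
Method: at each step, the next-highest is the one remaining person who never appears on the smaller side of a constraint between remaining people.
  Step 1: remaining {Alice, Jack, Bob, Nate, Kate, Pat}; on the smaller side: {Alice, Jack, Bob, Kate, Pat} → Nate is next (Nate > Alice; Nate > Jack).
  Step 2: remaining {Alice, Jack, Bob, Kate, Pat}; on the smaller side: {Jack, Bob, Kate, Pat} → Alice is next (Alice > Kate).
  Step 3: remaining {Jack, Bob, Kate, Pat}; on the smaller side: {Jack, Bob, Pat} → Kate is next (Kate > Jack).
  Step 4: remaining {Jack, Bob, Pat}; on the smaller side: {Bob, Pat} → Jack is next (Jack > Pat).
  Step 5: remaining {Bob, Pat}; on the smaller side: {Bob} → Pat is next (Pat > Bob).
  Step 6: only Bob remains → lowest.
Final ranking (highest to lowest):

Nate > Alice > Kate > Jack > Pat > Bob


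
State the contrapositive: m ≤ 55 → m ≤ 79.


Original: If m ≤ 55, then m ≤ 79
Contrapositive: If ¬Q, then ¬P
Negate Q: not (m ≤ 79)
Negate P: not (m ≤ 55)

If not (m ≤ 79), then not (m ≤ 55).


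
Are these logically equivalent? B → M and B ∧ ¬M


Expression 1: B → M
Expression 2: B ∧ ¬M
Truth table (B M | Expr1 Expr2):
  T T |   T     F   ← differ
  T F |   F     T   ← differ
  F T |   T     F   ← differ
  F F |   T     F   ← differ
Counterexample: B=T, M=T gives Expr1 = T but Expr2 = F, so the expressions are NOT logically equivalent.

No


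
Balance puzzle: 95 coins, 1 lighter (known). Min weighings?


Each weighing has 3 outcomes (left heavy / balance / right heavy), so k weighings distinguish at most 3^k cases; splitting into three near-equal groups achieves this.
Need 3^k ≥ 95: 3^4 = 81 < 95 ≤ 3^5 = 243
k = ⌈log₃(95)⌉ = 5

5


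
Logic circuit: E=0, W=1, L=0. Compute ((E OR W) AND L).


E OR W = 0|1 = 1
1 AND 0 = 0

0


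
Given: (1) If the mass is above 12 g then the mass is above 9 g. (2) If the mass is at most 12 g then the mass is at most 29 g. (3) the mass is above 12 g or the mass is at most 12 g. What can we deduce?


Constructive dilemma: (P → Q) ∧ (R → S), P ∨ R ⊢ Q ∨ S
Premise 1: the mass is above 12 g → the mass is above 9 g
Premise 2: the mass is at most 12 g → the mass is at most 29 g
Premise 3: the mass is above 12 g ∨ the mass is at most 12 g
Case 1: Assuming the mass is above 12 g, then by Premise 1, the mass is above 9 g.
Case 2: Assuming the mass is at most 12 g, then by Premise 2, the mass is at most 29 g.
Since one of the mass is above 12 g or the mass is at most 12 g must hold, we get the mass is above 9 g or the mass is at most 29 g.

The mass is above 9 g or the mass is at most 29 g.


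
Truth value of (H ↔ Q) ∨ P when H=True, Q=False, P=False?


H = True, Q = False, P = False
Expression: (H ↔ Q) ∨ P
Step 1: H ↔ Q = (True iff False) (true when values match) = False
Step 2: (False) ∨ P = False OR False = False

False


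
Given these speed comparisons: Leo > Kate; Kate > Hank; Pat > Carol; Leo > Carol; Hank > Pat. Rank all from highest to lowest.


Constraints: Leo > Kate; Kate > Hank; Pat > Carol; Leo > Carol; Hank > Pat
Method: at each step, the next-highest is the one remaining person who never appears on the smaller side of a constraint between remaining people.
  Step 1: remaining {Leo, Pat, Hank, Kate, Carol}; on the smaller side: {Pat, Hank, Kate, Carol} → Leo is next (Leo > Kate; Leo > Carol).
  Step 2: remaining {Pat, Hank, Kate, Carol}; on the smaller side: {Pat, Hank, Carol} → Kate is next (Kate > Hank).
  Step 3: remaining {Pat, Hank, Carol}; on the smaller side: {Pat, Carol} → Hank is next (Hank > Pat).
  Step 4: remaining {Pat, Carol}; on the smaller side: {Carol} → Pat is next (Pat > Carol).
  Step 5: only Carol remains → lowest.
Final ranking (highest to lowest):

Leo > Kate > Hank > Pat > Carol


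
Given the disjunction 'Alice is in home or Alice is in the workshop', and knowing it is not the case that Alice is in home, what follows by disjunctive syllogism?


Disjunctive syllogism: P ∨ Q, ¬P ⊢ Q
Disjunction: Alice is in home ∨ Alice is in the workshop
We know it is not the case that Alice is in home.
By disjunctive syllogism, the other disjunct must be true.

Alice is in the workshop


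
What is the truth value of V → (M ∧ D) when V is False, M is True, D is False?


V = False, M = True, D = False
Step 1: M ∧ D = True AND False = False
Step 2: V → (False): false only when V=True and consequent=False.
Result: True

True


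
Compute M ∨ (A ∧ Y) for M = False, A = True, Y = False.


M = False, A = True, Y = False
Step 1: A ∧ Y = True AND False = False
Step 2: M ∨ False = False OR False = False
AND evaluated first (higher precedence); then OR applied.

False


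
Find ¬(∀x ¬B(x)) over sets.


Original: ∀x ¬B(x)
Rule: ¬∀→∃, ¬∃→∀, negate predicate.
Negation: ∃x B(x)

∃x B(x)


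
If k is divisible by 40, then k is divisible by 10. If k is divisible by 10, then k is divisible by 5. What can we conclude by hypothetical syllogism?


Hypothetical syllogism: P → Q, Q → R ⊢ P → R
Premise 1: k is divisible by 40 → k is divisible by 10
Premise 2: k is divisible by 10 → k is divisible by 5
Chain the implications: the middle term (k is divisible by 10) links the two.
Conclusion: If k is divisible by 40, then k is divisible by 5.

If k is divisible by 40, then k is divisible by 5.


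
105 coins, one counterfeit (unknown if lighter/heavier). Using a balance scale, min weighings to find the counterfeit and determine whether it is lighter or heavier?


Let n = 105. 210 possibilities (n coins × lighter/heavier); each weighing has 3 outcomes.
Bound for k weighings: say the first weighing puts j coins on each pan. If it tips, the 2j weighed coins remain suspects (each with a known direction) and k-1 weighings give 3^(k-1) outcomes; 3^(k-1) is odd, so 2j ≤ 3^(k-1) - 1. If it balances, the n - 2j unweighed coins remain with direction unknown: 2(n - 2j) ≤ 3^(k-1) - 1 by the same parity argument. Adding, n ≤ (3^(k-1) - 1) + (3^(k-1) - 1)/2 = (3^k - 3)/2, and the classical three-group strategy achieves this (3 coins in 2 weighings, 12 in 3, 39 in 4, 120 in 5).
So we need the smallest k with (3^k - 3)/2 ≥ 105.
k = 4: (3^4 - 3)/2 = 39 < 105 ✗
k = 5: (3^5 - 3)/2 = 120 ≥ 105 ✓

5


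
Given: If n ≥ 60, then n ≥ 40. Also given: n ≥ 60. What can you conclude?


Modus ponens: P → Q, P ⊢ Q
P: n ≥ 60
Q: n ≥ 40
We have P → Q and P is true.
By modus ponens, Q must be true.

n ≥ 40


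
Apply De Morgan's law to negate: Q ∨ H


De Morgan's law: ¬(P ∨ Q) ≡ ¬P ∧ ¬Q
¬(Q ∨ H) = ¬Q ∧ ¬H

¬Q ∧ ¬H


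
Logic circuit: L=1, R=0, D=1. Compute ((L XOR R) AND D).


L XOR R = 1^0 = 1
1 AND 1 = 1

1


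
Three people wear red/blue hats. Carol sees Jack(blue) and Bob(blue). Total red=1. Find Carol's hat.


Total red = 1, seen red = 0
Own red = 1 - 0 = 1
Carol's hat is red.

red


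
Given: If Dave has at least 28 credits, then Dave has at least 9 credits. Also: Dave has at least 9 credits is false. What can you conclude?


Modus tollens: P → Q, ¬Q ⊢ ¬P
P: Dave has at least 28 credits
Q: Dave has at least 9 credits
We have P → Q and Q is false.
By modus tollens, P must be false.

It is not the case that Dave has at least 28 credits


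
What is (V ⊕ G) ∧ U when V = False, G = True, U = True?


V = False, G = True, U = True
Step 1: V ⊕ G = False XOR True = True
Step 2: True ∧ U = True AND True = True
XOR true when exactly one of V,G is true; then AND with U.

True


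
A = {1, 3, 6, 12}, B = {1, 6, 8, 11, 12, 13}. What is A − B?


A = {1, 3, 6, 12}
B = {1, 6, 8, 11, 12, 13}
Operation: difference A − B
In A but not B: 3

{3}


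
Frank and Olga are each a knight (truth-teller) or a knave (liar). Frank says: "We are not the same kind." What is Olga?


Frank says: "We are not the same kind."
Case 1: Frank is a Knight (truth-teller)
  Statement is true → they ARE different → Olga is a Knave
Case 2: Frank is a Knave (liar)
  Statement is false → they are NOT different → Olga is a Knave
In both cases, Olga is a Knave.

Knave


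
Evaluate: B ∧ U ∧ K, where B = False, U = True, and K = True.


B = False, U = True, K = True
Step 1: B ∧ U = False AND True = False
Step 2: (False) ∧ K = (False) AND True = False
AND is true only when ALL operands are true.

False


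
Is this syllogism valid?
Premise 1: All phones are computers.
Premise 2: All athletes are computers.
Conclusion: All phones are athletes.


Premise 1: All phones are computers.
Premise 2: All athletes are computers.
Conclusion: All phones are athletes.
Fallacy: undistributed middle. computers is predicate in both.
Counterexample: phones and athletes could be disjoint subsets of computers.

Invalid


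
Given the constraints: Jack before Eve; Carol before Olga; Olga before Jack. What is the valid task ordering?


Constraints: Jack before Eve; Carol before Olga; Olga before Jack
Method: repeatedly schedule the remaining task that has no remaining task required before it.
  Step 1: remaining {Eve, Jack, Olga, Carol}; every task except Carol still has a predecessor pending → schedule Carol.
  Step 2: remaining {Eve, Jack, Olga}; every task except Olga still has a predecessor pending → schedule Olga.
  Step 3: remaining {Eve, Jack}; every task except Jack still has a predecessor pending → schedule Jack.
  Step 4: only Eve remains → schedule Eve.
Resulting order:

Carol → Olga → Jack → Eve


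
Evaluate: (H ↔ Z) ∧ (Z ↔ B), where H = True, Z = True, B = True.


H = True, Z = True, B = True
Step 1: H ↔ Z is true when H and Z have the same value. Result: True
Step 2: Z ↔ B is true when Z and B have the same value. Result: True
Step 3: True ∧ True = True

True


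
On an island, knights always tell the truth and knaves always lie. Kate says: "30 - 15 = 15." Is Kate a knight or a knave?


Statement: "30 - 15 = 15."
Actual: 30 - 15 = 15
Claimed: 15
Statement is TRUE → Kate tells the truth → Knight

Knight


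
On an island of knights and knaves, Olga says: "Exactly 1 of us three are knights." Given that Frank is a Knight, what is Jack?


Olga claims exactly 1 knights among Olga, Frank, Jack.
Given: Frank is a Knight.

Case 1: Olga is a Knight (tells truth)
  Then exactly 1 of the three are knights.
  Counting Olga, Frank: 2 knight(s) so far. Need -1 more → impossible.
Case 2: Olga is a Knave (lies)
  Then the count is NOT 1.
  If Jack = Knave, count = 1 = 1 → claim would be true, contradicts lie.
  If Jack = Knight, count = 2 ≠ 1 → lie confirmed ✓

Jack is a Knight.

Knight


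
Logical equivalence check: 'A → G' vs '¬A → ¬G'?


Expression 1: A → G
Expression 2: ¬A → ¬G
Truth table (A G | Expr1 Expr2):
  T T |   T     T
  T F |   F     T   ← differ
  F T |   T     F   ← differ
  F F |   T     T
Counterexample: A=T, G=F gives Expr1 = F but Expr2 = T, so the expressions are NOT logically equivalent.

No


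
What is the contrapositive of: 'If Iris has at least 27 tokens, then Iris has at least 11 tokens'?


Original: If Iris has at least 27 tokens, then Iris has at least 11 tokens
Contrapositive: If ¬Q, then ¬P
Negate Q: not (Iris has at least 11 tokens)
Negate P: not (Iris has at least 27 tokens)

If not (Iris has at least 11 tokens), then not (Iris has at least 27 tokens).


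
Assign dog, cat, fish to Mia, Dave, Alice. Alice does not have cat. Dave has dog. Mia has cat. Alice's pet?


From clues:
  Mia → cat
  Dave → dog
By elimination, Alice gets the remaining.

fish


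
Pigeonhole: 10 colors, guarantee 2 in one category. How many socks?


Pigeonhole: to guarantee k in one of n categories, need (k-1)×n + 1.
k = 2, n = 10
Minimum = (2-1) × 10 + 1 = 1 × 10 + 1

11


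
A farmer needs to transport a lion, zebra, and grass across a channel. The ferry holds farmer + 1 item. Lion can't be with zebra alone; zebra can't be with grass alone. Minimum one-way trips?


1. farmer+zebra → 2. farmer ← 3. farmer+lion → 4. farmer+zebra ← 5. farmer+grass → 6. farmer ← 7. farmer+zebra →
Minimum trips = 7

7


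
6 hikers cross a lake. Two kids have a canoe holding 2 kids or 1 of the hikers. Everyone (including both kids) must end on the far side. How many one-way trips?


Per crossing of one of the hikers: kids→, one←, one of the hikers→, one← = 4 trips
6 × 4 = 24, + 1 final kids→ = 25
Minimum trips = 25

25


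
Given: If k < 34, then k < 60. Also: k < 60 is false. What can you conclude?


Modus tollens: P → Q, ¬Q ⊢ ¬P
P: k < 34
Q: k < 60
We have P → Q and Q is false.
By modus tollens, P must be false.

It is not the case that k < 34


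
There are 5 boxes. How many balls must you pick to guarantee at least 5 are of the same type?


Pigeonhole: to guarantee k in one of n categories, need (k-1)×n + 1.
k = 5, n = 5
Minimum = (5-1) × 5 + 1 = 4 × 5 + 1

21


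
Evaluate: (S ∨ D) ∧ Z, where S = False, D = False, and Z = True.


S = False, D = False, Z = True
Step 1: S ∨ D = False OR False = False
Step 2: False ∧ Z = False AND True = False
OR is true when at least one operand is true; AND requires both.

False


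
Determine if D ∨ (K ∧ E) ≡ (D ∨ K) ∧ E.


Expression 1: D ∨ (K ∧ E)
Expression 2: (D ∨ K) ∧ E
Truth table (D K E | Expr1 Expr2):
  T T T |   T     T
  T T F |   T     F   ← differ
  T F T |   T     T
  T F F |   T     F   ← differ
  F T T |   T     T
  F T F |   F     F
  F F T |   F     F
  F F F |   F     F
Counterexample: D=T, K=T, E=F gives Expr1 = T but Expr2 = F, so the expressions are NOT logically equivalent.

No


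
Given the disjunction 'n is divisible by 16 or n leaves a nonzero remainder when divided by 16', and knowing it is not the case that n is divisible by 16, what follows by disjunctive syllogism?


Disjunctive syllogism: P ∨ Q, ¬P ⊢ Q
Disjunction: n is divisible by 16 ∨ n leaves a nonzero remainder when divided by 16
We know it is not the case that n is divisible by 16.
By disjunctive syllogism, the other disjunct must be true.

n leaves a nonzero remainder when divided by 16


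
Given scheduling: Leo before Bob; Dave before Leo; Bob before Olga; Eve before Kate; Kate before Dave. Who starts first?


Constraints: Leo before Bob; Dave before Leo; Bob before Olga; Eve before Kate; Kate before Dave
The first task can have nothing scheduled before it, so it must never appear on the right of a 'before'.
Tasks appearing after some 'before': Bob, Leo, Olga, Kate, Dave.
The only task not in that list is Eve → it is first.

Eve


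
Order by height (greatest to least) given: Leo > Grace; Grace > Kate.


Constraints: Leo > Grace; Grace > Kate
Method: at each step, the next-highest is the one remaining person who never appears on the smaller side of a constraint between remaining people.
  Step 1: remaining {Kate, Grace, Leo}; on the smaller side: {Kate, Grace} → Leo is next (Leo > Grace).
  Step 2: remaining {Kate, Grace}; on the smaller side: {Kate} → Grace is next (Grace > Kate).
  Step 3: only Kate remains → lowest.
Final ranking (highest to lowest):

Leo > Grace > Kate


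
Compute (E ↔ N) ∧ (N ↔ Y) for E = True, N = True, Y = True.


E = True, N = True, Y = True
Step 1: E ↔ N is true when E and N have the same value. Result: True
Step 2: N ↔ Y is true when N and Y have the same value. Result: True
Step 3: True ∧ True = True

True


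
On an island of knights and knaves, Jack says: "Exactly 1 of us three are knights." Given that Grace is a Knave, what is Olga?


Jack claims exactly 1 knights among Jack, Grace, Olga.
Given: Grace is a Knave.

Case 1: Jack is a Knight (tells truth)
  Then exactly 1 of the three are knights.
  Counting Jack, Grace: 1 knight(s) so far. Need 0 more → Olga = Knave.
Case 2: Jack is a Knave (lies)
  Then the count is NOT 1.
  If Olga = Knight, count = 1 = 1 → claim would be true, contradicts lie.
  If Olga = Knave, count = 0 ≠ 1 → lie confirmed ✓

Olga is a Knave.

Knave


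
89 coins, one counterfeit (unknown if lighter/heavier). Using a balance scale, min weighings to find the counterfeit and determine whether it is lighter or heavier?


Let n = 89. 178 possibilities (n coins × lighter/heavier); each weighing has 3 outcomes.
Bound for k weighings: say the first weighing puts j coins on each pan. If it tips, the 2j weighed coins remain suspects (each with a known direction) and k-1 weighings give 3^(k-1) outcomes; 3^(k-1) is odd, so 2j ≤ 3^(k-1) - 1. If it balances, the n - 2j unweighed coins remain with direction unknown: 2(n - 2j) ≤ 3^(k-1) - 1 by the same parity argument. Adding, n ≤ (3^(k-1) - 1) + (3^(k-1) - 1)/2 = (3^k - 3)/2, and the classical three-group strategy achieves this (3 coins in 2 weighings, 12 in 3, 39 in 4, 120 in 5).
So we need the smallest k with (3^k - 3)/2 ≥ 89.
k = 4: (3^4 - 3)/2 = 39 < 89 ✗
k = 5: (3^5 - 3)/2 = 120 ≥ 89 ✓

5


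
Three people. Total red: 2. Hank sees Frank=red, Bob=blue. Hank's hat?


Total red = 2, seen red = 1
Own red = 2 - 1 = 1
Hank's hat is red.

red


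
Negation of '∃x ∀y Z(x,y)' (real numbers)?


Original: ∃x ∀y Z(x,y)
Rule: ¬∀→∃, ¬∃→∀, negate predicate.
Negation: ∀x ∃y ¬Z(x,y)

∀x ∃y ¬Z(x,y)


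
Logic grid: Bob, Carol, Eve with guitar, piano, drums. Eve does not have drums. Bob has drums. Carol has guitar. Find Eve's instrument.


From clues:
  Carol → guitar
  Bob → drums
By elimination, Eve gets the remaining.

piano


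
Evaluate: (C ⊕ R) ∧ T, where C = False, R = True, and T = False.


C = False, R = True, T = False
Step 1: C ⊕ R = False XOR True = True
Step 2: True ∧ T = True AND False = False
XOR true when exactly one of C,R is true; then AND with T.

False


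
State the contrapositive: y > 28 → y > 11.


Original: If y > 28, then y > 11
Contrapositive: If ¬Q, then ¬P
Negate Q: not (y > 11)
Negate P: not (y > 28)

If not (y > 11), then not (y > 28).


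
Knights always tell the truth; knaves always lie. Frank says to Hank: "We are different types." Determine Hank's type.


Frank says: "We are different types."
Case 1: Frank is a Knight (truth-teller)
  Statement is true → they ARE different → Hank is a Knave
Case 2: Frank is a Knave (liar)
  Statement is false → they are NOT different → Hank is a Knave
In both cases, Hank is a Knave.

Knave


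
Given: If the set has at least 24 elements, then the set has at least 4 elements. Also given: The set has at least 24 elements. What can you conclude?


Modus ponens: P → Q, P ⊢ Q
P: the set has at least 24 elements
Q: the set has at least 4 elements
We have P → Q and P is true.
By modus ponens, Q must be true.

The set has at least 4 elements


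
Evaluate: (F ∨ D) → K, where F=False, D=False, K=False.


F = False, D = False, K = False
Expression: (F ∨ D) → K
Step 1: F ∨ D = False OR False = False
Step 2: (False) → K = False → False (false only if antecedent True and consequent False) = True

True


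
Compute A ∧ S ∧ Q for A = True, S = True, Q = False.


A = True, S = True, Q = False
Step 1: A ∧ S = True AND True = True
Step 2: (True) ∧ Q = (True) AND False = False
AND is true only when ALL operands are true.

False


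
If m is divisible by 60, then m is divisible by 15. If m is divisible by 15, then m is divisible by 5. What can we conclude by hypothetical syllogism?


Hypothetical syllogism: P → Q, Q → R ⊢ P → R
Premise 1: m is divisible by 60 → m is divisible by 15
Premise 2: m is divisible by 15 → m is divisible by 5
Chain the implications: the middle term (m is divisible by 15) links the two.
Conclusion: If m is divisible by 60, then m is divisible by 5.

If m is divisible by 60, then m is divisible by 5.


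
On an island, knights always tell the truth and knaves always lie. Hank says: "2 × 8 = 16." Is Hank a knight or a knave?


Statement: "2 × 8 = 16."
Actual: 2 × 8 = 16
Claimed: 16
Statement is TRUE → Hank tells the truth → Knight

Knight


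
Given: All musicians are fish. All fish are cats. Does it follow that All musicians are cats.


Premise 1: All musicians are fish.
Premise 2: All fish are cats.
Conclusion: All musicians are cats.
Barbara syllogism (AAA-1): All A are B, All B are C → All A are C.
Middle term (fish) distributed in premise 2.

Valid


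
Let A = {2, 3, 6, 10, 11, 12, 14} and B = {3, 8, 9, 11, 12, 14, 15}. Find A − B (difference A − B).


A = {2, 3, 6, 10, 11, 12, 14}
B = {3, 8, 9, 11, 12, 14, 15}
Operation: difference A − B
In A but not B: 2, 6, 10

{2, 6, 10}


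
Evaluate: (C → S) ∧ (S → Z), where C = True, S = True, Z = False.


C = True, S = True, Z = False
Step 1: C → S is false only when C=True and S=False. Result: True
Step 2: S → Z is false only when S=True and Z=False. Result: False
Step 3: True ∧ False = False

False


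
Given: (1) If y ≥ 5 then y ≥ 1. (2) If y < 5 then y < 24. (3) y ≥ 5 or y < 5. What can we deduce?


Constructive dilemma: (P → Q) ∧ (R → S), P ∨ R ⊢ Q ∨ S
Premise 1: y ≥ 5 → y ≥ 1
Premise 2: y < 5 → y < 24
Premise 3: y ≥ 5 ∨ y < 5
Case 1: Assuming y ≥ 5, then by Premise 1, y ≥ 1.
Case 2: Assuming y < 5, then by Premise 2, y < 24.
Since one of y ≥ 5 or y < 5 must hold, we get y ≥ 1 or y < 24.

y ≥ 1 or y < 24.


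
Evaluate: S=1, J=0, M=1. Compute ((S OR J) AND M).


S OR J = 1|0 = 1
1 AND 1 = 1

1


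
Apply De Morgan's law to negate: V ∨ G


De Morgan's law: ¬(P ∨ Q) ≡ ¬P ∧ ¬Q
¬(V ∨ G) = ¬V ∧ ¬G

¬V ∧ ¬G


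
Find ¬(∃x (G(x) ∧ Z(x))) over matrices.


Original: ∃x (G(x) ∧ Z(x))
Rule: ¬∀→∃, ¬∃→∀, negate predicate.
Negation: ∀x (¬G(x) ∨ ¬Z(x))

∀x (¬G(x) ∨ ¬Z(x))


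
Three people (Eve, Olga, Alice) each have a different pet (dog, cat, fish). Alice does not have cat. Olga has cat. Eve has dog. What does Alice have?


From clues:
  Eve → dog
  Olga → cat
By elimination, Alice gets the remaining.

fish


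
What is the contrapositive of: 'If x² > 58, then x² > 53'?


Original: If x² > 58, then x² > 53
Contrapositive: If ¬Q, then ¬P
Negate Q: not (x² > 53)
Negate P: not (x² > 58)

If not (x² > 53), then not (x² > 58).


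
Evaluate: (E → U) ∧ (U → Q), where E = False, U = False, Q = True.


E = False, U = False, Q = True
Step 1: E → U is false only when E=True and U=False. Result: True
Step 2: U → Q is false only when U=True and Q=False. Result: True
Step 3: True ∧ True = True

True
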